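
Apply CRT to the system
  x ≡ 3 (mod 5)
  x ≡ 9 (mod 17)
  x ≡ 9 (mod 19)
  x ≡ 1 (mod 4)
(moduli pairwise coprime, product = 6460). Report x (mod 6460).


Product of moduli M = 5 · 17 · 19 · 4 = 6460.
Merge one congruence at a time:
  Start: x ≡ 3 (mod 5).
  Combine with x ≡ 9 (mod 17); new modulus lcm = 85.
    Write x = 3 + 5·t and substitute into x ≡ 9 (mod 17): 5·t ≡ 9 − 3 = 6 (mod 17).
    The inverse of 5 mod 17 is 7 (since 5·7 = 35 = 2·17 + 1), so t ≡ 7·6 = 42 ≡ 8 (mod 17).
    Then x = 3 + 5·8 = 43, valid modulo lcm(5, 17) = 85: x ≡ 43 (mod 85).
  Combine with x ≡ 9 (mod 19); new modulus lcm = 1615.
    Write x = 43 + 85·t and substitute into x ≡ 9 (mod 19): 85·t ≡ 9 − 43 = -34 (mod 19).
    Reduce coefficients mod 19: 9·t ≡ 4 (mod 19).
    The inverse of 9 mod 19 is 17 (since 9·17 = 153 = 8·19 + 1), so t ≡ 17·4 = 68 ≡ 11 (mod 19).
    Then x = 43 + 85·11 = 978, valid modulo lcm(85, 19) = 1615: x ≡ 978 (mod 1615).
  Combine with x ≡ 1 (mod 4); new modulus lcm = 6460.
    Write x = 978 + 1615·t and substitute into x ≡ 1 (mod 4): 1615·t ≡ 1 − 978 = -977 (mod 4).
    Reduce coefficients mod 4: 3·t ≡ 3 (mod 4).
    The inverse of 3 mod 4 is 3 (since 3·3 = 9 = 2·4 + 1), so t ≡ 3·3 = 9 ≡ 1 (mod 4).
    Then x = 978 + 1615·1 = 2593, valid modulo lcm(1615, 4) = 6460: x ≡ 2593 (mod 6460).
Verify against each original: 2593 mod 5 = 3, 2593 mod 17 = 9, 2593 mod 19 = 9, 2593 mod 4 = 1.

x ≡ 2593 (mod 6460).


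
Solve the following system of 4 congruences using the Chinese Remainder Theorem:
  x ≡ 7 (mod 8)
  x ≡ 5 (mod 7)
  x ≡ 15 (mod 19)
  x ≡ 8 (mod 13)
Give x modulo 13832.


Product of moduli M = 8 · 7 · 19 · 13 = 13832.
Merge one congruence at a time:
  Start: x ≡ 7 (mod 8).
  Combine with x ≡ 5 (mod 7); new modulus lcm = 56.
    Write x = 7 + 8·t and substitute into x ≡ 5 (mod 7): 8·t ≡ 5 − 7 = -2 (mod 7).
    Reduce coefficients mod 7: 1·t ≡ 5 (mod 7).
    So t ≡ 5 (mod 7).
    Then x = 7 + 8·5 = 47, valid modulo lcm(8, 7) = 56: x ≡ 47 (mod 56).
  Combine with x ≡ 15 (mod 19); new modulus lcm = 1064.
    Write x = 47 + 56·t and substitute into x ≡ 15 (mod 19): 56·t ≡ 15 − 47 = -32 (mod 19).
    Reduce coefficients mod 19: 18·t ≡ 6 (mod 19).
    The inverse of 18 mod 19 is 18 (since 18·18 = 324 = 17·19 + 1), so t ≡ 18·6 = 108 ≡ 13 (mod 19).
    Then x = 47 + 56·13 = 775, valid modulo lcm(56, 19) = 1064: x ≡ 775 (mod 1064).
  Combine with x ≡ 8 (mod 13); new modulus lcm = 13832.
    Write x = 775 + 1064·t and substitute into x ≡ 8 (mod 13): 1064·t ≡ 8 − 775 = -767 (mod 13).
    Reduce coefficients mod 13: 11·t ≡ 0 (mod 13).
    The inverse of 11 mod 13 is 6 (since 11·6 = 66 = 5·13 + 1), so t ≡ 6·0 = 0 ≡ 0 (mod 13).
    Then x = 775 + 1064·0 = 775, valid modulo lcm(1064, 13) = 13832: x ≡ 775 (mod 13832).
Verify against each original: 775 mod 8 = 7, 775 mod 7 = 5, 775 mod 19 = 15, 775 mod 13 = 8.

x ≡ 775 (mod 13832).


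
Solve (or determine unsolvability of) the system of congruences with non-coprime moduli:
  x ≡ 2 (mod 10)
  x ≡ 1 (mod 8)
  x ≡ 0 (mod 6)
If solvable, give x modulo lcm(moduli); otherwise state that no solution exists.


Moduli 10, 8, 6 are not pairwise coprime, so CRT works modulo lcm(m_i) when all pairwise compatibility conditions hold.
Pairwise compatibility: gcd(m_i, m_j) must divide a_i - a_j for every pair.
Merge one congruence at a time:
  Start: x ≡ 2 (mod 10).
  Combine with x ≡ 1 (mod 8): gcd(10, 8) = 2, and 1 - 2 = -1 is NOT divisible by 2.
    ⇒ system is inconsistent (no integer solution).

No solution (the system is inconsistent).


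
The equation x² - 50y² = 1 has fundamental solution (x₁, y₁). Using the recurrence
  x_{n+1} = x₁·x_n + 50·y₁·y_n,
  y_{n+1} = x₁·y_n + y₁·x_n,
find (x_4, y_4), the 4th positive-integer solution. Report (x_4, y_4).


Step 1: Find the fundamental solution (x₁, y₁) of x² - 50y² = 1.
  Expand √50 as a continued fraction. a₀ = ⌊√50⌋ = 7; iterate m_{k+1} = d_k·a_k − m_k, d_{k+1} = (50 − m_{k+1}²)/d_k, a_{k+1} = ⌊(a₀ + m_{k+1})/d_{k+1}⌋ (starting m₀ = 0, d₀ = 1), with convergents p_k = a_k·p_{k-1} + p_{k-2}, q_k = a_k·q_{k-1} + q_{k-2} (p₋₁ = 1, q₋₁ = 0):
  k = 0: a₀ = 7; p₀/q₀ = 7/1; p₀² − 50·q₀² = 49 − 50 = -1.
  k = 1: m = 7, d = 1, a = ⌊(7 + 7)/1⌋ = 14; p/q = (14·7 + 1)/(14·1 + 0) = 99/14; p² − 50·q² = 9801 − 9800 = 1.
  The first convergent with p² − 50·q² = 1 gives the fundamental solution (x₁, y₁) = (99, 14).
Step 2: Apply the recurrence (x_{n+1}, y_{n+1}) = (x₁x_n + 50y₁y_n, x₁y_n + y₁x_n) repeatedly.
  From (x_1, y_1) = (99, 14): x_2 = 99·99 + 50·14·14 = 19601; y_2 = 99·14 + 14·99 = 2772.
  From (x_2, y_2) = (19601, 2772): x_3 = 99·19601 + 50·14·2772 = 3880899; y_3 = 99·2772 + 14·19601 = 548842.
  From (x_3, y_3) = (3880899, 548842): x_4 = 99·3880899 + 50·14·548842 = 768398401; y_4 = 99·548842 + 14·3880899 = 108667944.
Step 3: Verify x_4² - 50·y_4² = 590436102659356801 - 590436102659356800 = 1 (should be 1). ✓

(x_1, y_1) = (99, 14); (x_4, y_4) = (768398401, 108667944).


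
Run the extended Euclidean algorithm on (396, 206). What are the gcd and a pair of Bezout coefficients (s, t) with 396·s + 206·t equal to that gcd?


Euclidean algorithm on (396, 206) — divide until remainder is 0:
  396 = 1 · 206 + 190
  206 = 1 · 190 + 16
  190 = 11 · 16 + 14
  16 = 1 · 14 + 2
  14 = 7 · 2 + 0
gcd(396, 206) = 2.
Track Bezout coefficients alongside the remainders: start with r₀ = 396 = a·1 + b·0 (s = 1, t = 0) and r₁ = 206 = a·0 + b·1 (s = 0, t = 1); each new remainder r_{k+1} = r_{k-1} − q_k·r_k inherits s_{k+1} = s_{k-1} − q_k·s_k, t_{k+1} = t_{k-1} − q_k·t_k, so r_k = a·s_k + b·t_k at every step:
  q = 1: r = 190, s = 1 − 1·0 = 1, t = 0 − 1·1 = -1  (check: 396·1 + 206·(-1) = 190)
  q = 1: r = 16, s = 0 − 1·1 = -1, t = 1 − 1·(-1) = 2  (check: 396·(-1) + 206·2 = 16)
  q = 11: r = 14, s = 1 − 11·(-1) = 12, t = -1 − 11·2 = -23  (check: 396·12 + 206·(-23) = 14)
  q = 1: r = 2, s = -1 − 1·12 = -13, t = 2 − 1·(-23) = 25  (check: 396·(-13) + 206·25 = 2)
The row with r = 2 (the gcd) gives the Bezout coefficients s = -13, t = 25.
Result: 396 · (-13) + 206 · (25) = 2.

gcd(396, 206) = 2; s = -13, t = 25 (check: 396·(-13) + 206·25 = 2).


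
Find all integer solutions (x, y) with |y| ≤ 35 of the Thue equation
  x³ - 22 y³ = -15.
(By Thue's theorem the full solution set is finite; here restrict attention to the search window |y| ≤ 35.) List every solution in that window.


The equation is x³ - 22y³ = -15. For fixed y, x³ = 22·y³ − 15, so a solution requires the RHS to be a perfect cube.
Strategy: iterate y from -35 to 35, compute RHS = 22·y³ − 15, and check whether it is a (positive or negative) perfect cube.
Check small values of y:
  y = 0: RHS = -15 is not a perfect cube.
  y = 1: RHS = 7 is not a perfect cube.
  y = -1: RHS = -37 is not a perfect cube.
  y = 2: RHS = 161 is not a perfect cube.
  y = -2: RHS = -191 is not a perfect cube.
  y = 3: RHS = 579 is not a perfect cube.
  y = -3: RHS = -609 is not a perfect cube.
Continuing the search up to |y| = 35 finds no solutions either.
No (x, y) in the scanned range satisfies the equation.

No integer solutions with |y| ≤ 35.


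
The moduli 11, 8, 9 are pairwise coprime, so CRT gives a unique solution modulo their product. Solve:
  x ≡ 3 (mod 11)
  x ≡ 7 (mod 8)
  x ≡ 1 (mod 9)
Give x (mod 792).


Moduli 11, 8, 9 are pairwise coprime; by CRT there is a unique solution modulo M = 11 · 8 · 9 = 792.
Solve pairwise, accumulating the modulus:
  Start with x ≡ 3 (mod 11).
  Combine with x ≡ 7 (mod 8): since gcd(11, 8) = 1, we get a unique residue mod 88.
    Write x = 3 + 11·t and substitute into x ≡ 7 (mod 8): 11·t ≡ 7 − 3 = 4 (mod 8).
    Reduce coefficients mod 8: 3·t ≡ 4 (mod 8).
    The inverse of 3 mod 8 is 3 (since 3·3 = 9 = 1·8 + 1), so t ≡ 3·4 = 12 ≡ 4 (mod 8).
    Then x = 3 + 11·4 = 47, valid modulo lcm(11, 8) = 88: x ≡ 47 (mod 88).
  Combine with x ≡ 1 (mod 9): since gcd(88, 9) = 1, we get a unique residue mod 792.
    Write x = 47 + 88·t and substitute into x ≡ 1 (mod 9): 88·t ≡ 1 − 47 = -46 (mod 9).
    Reduce coefficients mod 9: 7·t ≡ 8 (mod 9).
    The inverse of 7 mod 9 is 4 (since 7·4 = 28 = 3·9 + 1), so t ≡ 4·8 = 32 ≡ 5 (mod 9).
    Then x = 47 + 88·5 = 487, valid modulo lcm(88, 9) = 792: x ≡ 487 (mod 792).
Verify: 487 mod 11 = 3 ✓, 487 mod 8 = 7 ✓, 487 mod 9 = 1 ✓.

x ≡ 487 (mod 792).


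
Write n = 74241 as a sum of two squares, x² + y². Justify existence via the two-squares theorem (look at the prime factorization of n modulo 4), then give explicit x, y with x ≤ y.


Step 1: Factor n = 74241 = 3^2 · 73 · 113.
Step 2: Check the mod-4 condition on each prime factor: 3 ≡ 3 (mod 4), exponent 2 (must be even); 73 ≡ 1 (mod 4), exponent 1; 113 ≡ 1 (mod 4), exponent 1.
All primes ≡ 3 (mod 4) appear to even exponent (or don't appear), so by the two-squares theorem n IS expressible as a sum of two squares.
Step 3: Build a representation. Group n = k² · m with k = 3 and m = 73 · 113 = 8249 (a product of primes ≡ 1 (mod 4)); a representation of m scales to one of n via (k·x)² + (k·y)² = k²(x² + y²). Each prime p ≡ 1 (mod 4) is itself a sum of two squares; find a² by testing p − a² for a perfect square:
  73: 73 − 1² = 72, 73 − 2² = 69, 73 − 3² = 64 = 8² ⇒ 73 = 3² + 8².
  113: 113 − 1² = 112, 113 − 2² = 109, 113 − 3² = 104, 113 − 4² = 97, 113 − 5² = 88, 113 − 6² = 77, 113 − 7² = 64 = 8² ⇒ 113 = 7² + 8².
  Combine using the Brahmagupta–Fibonacci identity (a² + b²)(c² + d²) = (ac − bd)² + (ad + bc)² = (ac + bd)² + (ad − bc)²:
  73 · 113 = 8249: from (3² + 8²)(7² + 8²), take (3·7 − 8·8, 3·8 + 8·7) = (21 − 64, 24 + 56) = (-43, 80); dropping signs (only squares matter) gives (43, 80); check 43² + 80² = 1849 + 6400 = 8249 ✓.
  Scale by k = 3: (3·43, 3·80) = (129, 240).
Step 4: Order so x ≤ y and verify: 129² + 240² = 16641 + 57600 = 74241 = n. ✓

n = 74241 = 129² + 240² (one valid representation with x ≤ y).


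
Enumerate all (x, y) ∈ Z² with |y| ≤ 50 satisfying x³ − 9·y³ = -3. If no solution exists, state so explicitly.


The equation is x³ - 9y³ = -3. For fixed y, x³ = 9·y³ − 3, so a solution requires the RHS to be a perfect cube.
Strategy: iterate y from -50 to 50, compute RHS = 9·y³ − 3, and check whether it is a (positive or negative) perfect cube.
Check small values of y:
  y = 0: RHS = -3 is not a perfect cube.
  y = 1: RHS = 6 is not a perfect cube.
  y = -1: RHS = -12 is not a perfect cube.
  y = 2: RHS = 69 is not a perfect cube.
  y = -2: RHS = -75 is not a perfect cube.
  y = 3: RHS = 240 is not a perfect cube.
  y = -3: RHS = -246 is not a perfect cube.
Continuing the search up to |y| = 50 finds no solutions either.
No (x, y) in the scanned range satisfies the equation.

No integer solutions with |y| ≤ 50.


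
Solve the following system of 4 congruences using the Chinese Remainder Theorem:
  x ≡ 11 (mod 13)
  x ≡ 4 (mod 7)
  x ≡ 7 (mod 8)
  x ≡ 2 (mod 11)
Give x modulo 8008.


Product of moduli M = 13 · 7 · 8 · 11 = 8008.
Merge one congruence at a time:
  Start: x ≡ 11 (mod 13).
  Combine with x ≡ 4 (mod 7); new modulus lcm = 91.
    Write x = 11 + 13·t and substitute into x ≡ 4 (mod 7): 13·t ≡ 4 − 11 = -7 (mod 7).
    Reduce coefficients mod 7: 6·t ≡ 0 (mod 7).
    The inverse of 6 mod 7 is 6 (since 6·6 = 36 = 5·7 + 1), so t ≡ 6·0 = 0 ≡ 0 (mod 7).
    Then x = 11 + 13·0 = 11, valid modulo lcm(13, 7) = 91: x ≡ 11 (mod 91).
  Combine with x ≡ 7 (mod 8); new modulus lcm = 728.
    Write x = 11 + 91·t and substitute into x ≡ 7 (mod 8): 91·t ≡ 7 − 11 = -4 (mod 8).
    Reduce coefficients mod 8: 3·t ≡ 4 (mod 8).
    The inverse of 3 mod 8 is 3 (since 3·3 = 9 = 1·8 + 1), so t ≡ 3·4 = 12 ≡ 4 (mod 8).
    Then x = 11 + 91·4 = 375, valid modulo lcm(91, 8) = 728: x ≡ 375 (mod 728).
  Combine with x ≡ 2 (mod 11); new modulus lcm = 8008.
    Write x = 375 + 728·t and substitute into x ≡ 2 (mod 11): 728·t ≡ 2 − 375 = -373 (mod 11).
    Reduce coefficients mod 11: 2·t ≡ 1 (mod 11).
    The inverse of 2 mod 11 is 6 (since 2·6 = 12 = 1·11 + 1), so t ≡ 6·1 = 6 ≡ 6 (mod 11).
    Then x = 375 + 728·6 = 4743, valid modulo lcm(728, 11) = 8008: x ≡ 4743 (mod 8008).
Verify against each original: 4743 mod 13 = 11, 4743 mod 7 = 4, 4743 mod 8 = 7, 4743 mod 11 = 2.

x ≡ 4743 (mod 8008).


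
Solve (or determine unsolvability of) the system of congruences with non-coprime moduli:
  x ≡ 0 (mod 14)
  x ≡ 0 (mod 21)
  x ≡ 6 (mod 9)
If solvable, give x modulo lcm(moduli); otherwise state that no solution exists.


Moduli 14, 21, 9 are not pairwise coprime, so CRT works modulo lcm(m_i) when all pairwise compatibility conditions hold.
Pairwise compatibility: gcd(m_i, m_j) must divide a_i - a_j for every pair.
Merge one congruence at a time:
  Start: x ≡ 0 (mod 14).
  Combine with x ≡ 0 (mod 21): gcd(14, 21) = 7; 0 - 0 = 0, which IS divisible by 7, so compatible.
    Write x = 0 + 14·t and substitute into x ≡ 0 (mod 21): 14·t ≡ 0 − 0 = 0 (mod 21).
    Divide the congruence (and modulus) by g = 7: 2·t ≡ 0 (mod 3).
    The inverse of 2 mod 3 is 2 (since 2·2 = 4 = 1·3 + 1), so t ≡ 2·0 = 0 ≡ 0 (mod 3).
    Then x = 0 + 14·0 = 0, valid modulo lcm(14, 21) = 42: x ≡ 0 (mod 42).
  Combine with x ≡ 6 (mod 9): gcd(42, 9) = 3; 6 - 0 = 6, which IS divisible by 3, so compatible.
    Write x = 0 + 42·t and substitute into x ≡ 6 (mod 9): 42·t ≡ 6 − 0 = 6 (mod 9).
    Divide the congruence (and modulus) by g = 3: 14·t ≡ 2 (mod 3).
    Reduce coefficients mod 3: 2·t ≡ 2 (mod 3).
    The inverse of 2 mod 3 is 2 (since 2·2 = 4 = 1·3 + 1), so t ≡ 2·2 = 4 ≡ 1 (mod 3).
    Then x = 0 + 42·1 = 42, valid modulo lcm(42, 9) = 126: x ≡ 42 (mod 126).
Verify: 42 mod 14 = 0, 42 mod 21 = 0, 42 mod 9 = 6.

x ≡ 42 (mod 126).


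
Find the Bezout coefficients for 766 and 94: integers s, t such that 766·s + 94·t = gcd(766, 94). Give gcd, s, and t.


Euclidean algorithm on (766, 94) — divide until remainder is 0:
  766 = 8 · 94 + 14
  94 = 6 · 14 + 10
  14 = 1 · 10 + 4
  10 = 2 · 4 + 2
  4 = 2 · 2 + 0
gcd(766, 94) = 2.
Track Bezout coefficients alongside the remainders: start with r₀ = 766 = a·1 + b·0 (s = 1, t = 0) and r₁ = 94 = a·0 + b·1 (s = 0, t = 1); each new remainder r_{k+1} = r_{k-1} − q_k·r_k inherits s_{k+1} = s_{k-1} − q_k·s_k, t_{k+1} = t_{k-1} − q_k·t_k, so r_k = a·s_k + b·t_k at every step:
  q = 8: r = 14, s = 1 − 8·0 = 1, t = 0 − 8·1 = -8  (check: 766·1 + 94·(-8) = 14)
  q = 6: r = 10, s = 0 − 6·1 = -6, t = 1 − 6·(-8) = 49  (check: 766·(-6) + 94·49 = 10)
  q = 1: r = 4, s = 1 − 1·(-6) = 7, t = -8 − 1·49 = -57  (check: 766·7 + 94·(-57) = 4)
  q = 2: r = 2, s = -6 − 2·7 = -20, t = 49 − 2·(-57) = 163  (check: 766·(-20) + 94·163 = 2)
The row with r = 2 (the gcd) gives the Bezout coefficients s = -20, t = 163.
Result: 766 · (-20) + 94 · (163) = 2.

gcd(766, 94) = 2; s = -20, t = 163 (check: 766·(-20) + 94·163 = 2).


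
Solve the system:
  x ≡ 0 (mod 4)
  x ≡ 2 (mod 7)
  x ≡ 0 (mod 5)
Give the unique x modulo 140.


Moduli 4, 7, 5 are pairwise coprime; by CRT there is a unique solution modulo M = 4 · 7 · 5 = 140.
Solve pairwise, accumulating the modulus:
  Start with x ≡ 0 (mod 4).
  Combine with x ≡ 2 (mod 7): since gcd(4, 7) = 1, we get a unique residue mod 28.
    Write x = 0 + 4·t and substitute into x ≡ 2 (mod 7): 4·t ≡ 2 − 0 = 2 (mod 7).
    The inverse of 4 mod 7 is 2 (since 4·2 = 8 = 1·7 + 1), so t ≡ 2·2 = 4 ≡ 4 (mod 7).
    Then x = 0 + 4·4 = 16, valid modulo lcm(4, 7) = 28: x ≡ 16 (mod 28).
  Combine with x ≡ 0 (mod 5): since gcd(28, 5) = 1, we get a unique residue mod 140.
    Write x = 16 + 28·t and substitute into x ≡ 0 (mod 5): 28·t ≡ 0 − 16 = -16 (mod 5).
    Reduce coefficients mod 5: 3·t ≡ 4 (mod 5).
    The inverse of 3 mod 5 is 2 (since 3·2 = 6 = 1·5 + 1), so t ≡ 2·4 = 8 ≡ 3 (mod 5).
    Then x = 16 + 28·3 = 100, valid modulo lcm(28, 5) = 140: x ≡ 100 (mod 140).
Verify: 100 mod 4 = 0 ✓, 100 mod 7 = 2 ✓, 100 mod 5 = 0 ✓.

x ≡ 100 (mod 140).


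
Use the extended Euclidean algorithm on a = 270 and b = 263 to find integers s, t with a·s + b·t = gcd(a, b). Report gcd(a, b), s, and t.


Euclidean algorithm on (270, 263) — divide until remainder is 0:
  270 = 1 · 263 + 7
  263 = 37 · 7 + 4
  7 = 1 · 4 + 3
  4 = 1 · 3 + 1
  3 = 3 · 1 + 0
gcd(270, 263) = 1.
Track Bezout coefficients alongside the remainders: start with r₀ = 270 = a·1 + b·0 (s = 1, t = 0) and r₁ = 263 = a·0 + b·1 (s = 0, t = 1); each new remainder r_{k+1} = r_{k-1} − q_k·r_k inherits s_{k+1} = s_{k-1} − q_k·s_k, t_{k+1} = t_{k-1} − q_k·t_k, so r_k = a·s_k + b·t_k at every step:
  q = 1: r = 7, s = 1 − 1·0 = 1, t = 0 − 1·1 = -1  (check: 270·1 + 263·(-1) = 7)
  q = 37: r = 4, s = 0 − 37·1 = -37, t = 1 − 37·(-1) = 38  (check: 270·(-37) + 263·38 = 4)
  q = 1: r = 3, s = 1 − 1·(-37) = 38, t = -1 − 1·38 = -39  (check: 270·38 + 263·(-39) = 3)
  q = 1: r = 1, s = -37 − 1·38 = -75, t = 38 − 1·(-39) = 77  (check: 270·(-75) + 263·77 = 1)
The row with r = 1 (the gcd) gives the Bezout coefficients s = -75, t = 77.
Result: 270 · (-75) + 263 · (77) = 1.

gcd(270, 263) = 1; s = -75, t = 77 (check: 270·(-75) + 263·77 = 1).


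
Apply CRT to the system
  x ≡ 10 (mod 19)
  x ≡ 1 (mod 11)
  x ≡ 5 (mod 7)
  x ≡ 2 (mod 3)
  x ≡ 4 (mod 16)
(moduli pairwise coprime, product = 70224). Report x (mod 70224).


Product of moduli M = 19 · 11 · 7 · 3 · 16 = 70224.
Merge one congruence at a time:
  Start: x ≡ 10 (mod 19).
  Combine with x ≡ 1 (mod 11); new modulus lcm = 209.
    Write x = 10 + 19·t and substitute into x ≡ 1 (mod 11): 19·t ≡ 1 − 10 = -9 (mod 11).
    Reduce coefficients mod 11: 8·t ≡ 2 (mod 11).
    The inverse of 8 mod 11 is 7 (since 8·7 = 56 = 5·11 + 1), so t ≡ 7·2 = 14 ≡ 3 (mod 11).
    Then x = 10 + 19·3 = 67, valid modulo lcm(19, 11) = 209: x ≡ 67 (mod 209).
  Combine with x ≡ 5 (mod 7); new modulus lcm = 1463.
    Write x = 67 + 209·t and substitute into x ≡ 5 (mod 7): 209·t ≡ 5 − 67 = -62 (mod 7).
    Reduce coefficients mod 7: 6·t ≡ 1 (mod 7).
    The inverse of 6 mod 7 is 6 (since 6·6 = 36 = 5·7 + 1), so t ≡ 6·1 = 6 ≡ 6 (mod 7).
    Then x = 67 + 209·6 = 1321, valid modulo lcm(209, 7) = 1463: x ≡ 1321 (mod 1463).
  Combine with x ≡ 2 (mod 3); new modulus lcm = 4389.
    Write x = 1321 + 1463·t and substitute into x ≡ 2 (mod 3): 1463·t ≡ 2 − 1321 = -1319 (mod 3).
    Reduce coefficients mod 3: 2·t ≡ 1 (mod 3).
    The inverse of 2 mod 3 is 2 (since 2·2 = 4 = 1·3 + 1), so t ≡ 2·1 = 2 ≡ 2 (mod 3).
    Then x = 1321 + 1463·2 = 4247, valid modulo lcm(1463, 3) = 4389: x ≡ 4247 (mod 4389).
  Combine with x ≡ 4 (mod 16); new modulus lcm = 70224.
    Write x = 4247 + 4389·t and substitute into x ≡ 4 (mod 16): 4389·t ≡ 4 − 4247 = -4243 (mod 16).
    Reduce coefficients mod 16: 5·t ≡ 13 (mod 16).
    The inverse of 5 mod 16 is 13 (since 5·13 = 65 = 4·16 + 1), so t ≡ 13·13 = 169 ≡ 9 (mod 16).
    Then x = 4247 + 4389·9 = 43748, valid modulo lcm(4389, 16) = 70224: x ≡ 43748 (mod 70224).
Verify against each original: 43748 mod 19 = 10, 43748 mod 11 = 1, 43748 mod 7 = 5, 43748 mod 3 = 2, 43748 mod 16 = 4.

x ≡ 43748 (mod 70224).


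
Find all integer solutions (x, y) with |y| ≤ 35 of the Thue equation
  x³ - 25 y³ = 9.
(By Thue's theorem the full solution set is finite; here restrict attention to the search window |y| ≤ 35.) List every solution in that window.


The equation is x³ - 25y³ = 9. For fixed y, x³ = 25·y³ + 9, so a solution requires the RHS to be a perfect cube.
Strategy: iterate y from -35 to 35, compute RHS = 25·y³ + 9, and check whether it is a (positive or negative) perfect cube.
Check small values of y:
  y = 0: RHS = 9 is not a perfect cube.
  y = 1: RHS = 34 is not a perfect cube.
  y = -1: RHS = -16 is not a perfect cube.
  y = 2: RHS = 209 is not a perfect cube.
  y = -2: RHS = -191 is not a perfect cube.
  y = 3: RHS = 684 is not a perfect cube.
  y = -3: RHS = -666 is not a perfect cube.
Continuing the search up to |y| = 35 finds no solutions either.
No (x, y) in the scanned range satisfies the equation.

No integer solutions with |y| ≤ 35.


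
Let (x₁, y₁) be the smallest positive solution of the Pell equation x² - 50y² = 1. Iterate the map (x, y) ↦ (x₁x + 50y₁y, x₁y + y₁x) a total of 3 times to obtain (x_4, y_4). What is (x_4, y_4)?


Step 1: Find the fundamental solution (x₁, y₁) of x² - 50y² = 1.
  Expand √50 as a continued fraction. a₀ = ⌊√50⌋ = 7; iterate m_{k+1} = d_k·a_k − m_k, d_{k+1} = (50 − m_{k+1}²)/d_k, a_{k+1} = ⌊(a₀ + m_{k+1})/d_{k+1}⌋ (starting m₀ = 0, d₀ = 1), with convergents p_k = a_k·p_{k-1} + p_{k-2}, q_k = a_k·q_{k-1} + q_{k-2} (p₋₁ = 1, q₋₁ = 0):
  k = 0: a₀ = 7; p₀/q₀ = 7/1; p₀² − 50·q₀² = 49 − 50 = -1.
  k = 1: m = 7, d = 1, a = ⌊(7 + 7)/1⌋ = 14; p/q = (14·7 + 1)/(14·1 + 0) = 99/14; p² − 50·q² = 9801 − 9800 = 1.
  The first convergent with p² − 50·q² = 1 gives the fundamental solution (x₁, y₁) = (99, 14).
Step 2: Apply the recurrence (x_{n+1}, y_{n+1}) = (x₁x_n + 50y₁y_n, x₁y_n + y₁x_n) repeatedly.
  From (x_1, y_1) = (99, 14): x_2 = 99·99 + 50·14·14 = 19601; y_2 = 99·14 + 14·99 = 2772.
  From (x_2, y_2) = (19601, 2772): x_3 = 99·19601 + 50·14·2772 = 3880899; y_3 = 99·2772 + 14·19601 = 548842.
  From (x_3, y_3) = (3880899, 548842): x_4 = 99·3880899 + 50·14·548842 = 768398401; y_4 = 99·548842 + 14·3880899 = 108667944.
Step 3: Verify x_4² - 50·y_4² = 590436102659356801 - 590436102659356800 = 1 (should be 1). ✓

(x_1, y_1) = (99, 14); (x_4, y_4) = (768398401, 108667944).


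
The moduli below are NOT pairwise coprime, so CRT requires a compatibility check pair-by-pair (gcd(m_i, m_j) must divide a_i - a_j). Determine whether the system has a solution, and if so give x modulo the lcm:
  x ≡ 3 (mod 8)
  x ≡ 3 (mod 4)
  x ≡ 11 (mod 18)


Moduli 8, 4, 18 are not pairwise coprime, so CRT works modulo lcm(m_i) when all pairwise compatibility conditions hold.
Pairwise compatibility: gcd(m_i, m_j) must divide a_i - a_j for every pair.
Merge one congruence at a time:
  Start: x ≡ 3 (mod 8).
  Combine with x ≡ 3 (mod 4): gcd(8, 4) = 4; 3 - 3 = 0, which IS divisible by 4, so compatible.
    Write x = 3 + 8·t and substitute into x ≡ 3 (mod 4): 8·t ≡ 3 − 3 = 0 (mod 4).
    Divide the congruence (and modulus) by g = 4: 2·t ≡ 0 (mod 1).
    Modulo 1 every t works; take t = 0.
    Then x = 3 + 8·0 = 3, valid modulo lcm(8, 4) = 8: x ≡ 3 (mod 8).
  Combine with x ≡ 11 (mod 18): gcd(8, 18) = 2; 11 - 3 = 8, which IS divisible by 2, so compatible.
    Write x = 3 + 8·t and substitute into x ≡ 11 (mod 18): 8·t ≡ 11 − 3 = 8 (mod 18).
    Divide the congruence (and modulus) by g = 2: 4·t ≡ 4 (mod 9).
    The inverse of 4 mod 9 is 7 (since 4·7 = 28 = 3·9 + 1), so t ≡ 7·4 = 28 ≡ 1 (mod 9).
    Then x = 3 + 8·1 = 11, valid modulo lcm(8, 18) = 72: x ≡ 11 (mod 72).
Verify: 11 mod 8 = 3, 11 mod 4 = 3, 11 mod 18 = 11.

x ≡ 11 (mod 72).


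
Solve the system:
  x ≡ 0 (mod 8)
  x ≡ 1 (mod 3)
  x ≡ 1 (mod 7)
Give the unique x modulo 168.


Moduli 8, 3, 7 are pairwise coprime; by CRT there is a unique solution modulo M = 8 · 3 · 7 = 168.
Solve pairwise, accumulating the modulus:
  Start with x ≡ 0 (mod 8).
  Combine with x ≡ 1 (mod 3): since gcd(8, 3) = 1, we get a unique residue mod 24.
    Write x = 0 + 8·t and substitute into x ≡ 1 (mod 3): 8·t ≡ 1 − 0 = 1 (mod 3).
    Reduce coefficients mod 3: 2·t ≡ 1 (mod 3).
    The inverse of 2 mod 3 is 2 (since 2·2 = 4 = 1·3 + 1), so t ≡ 2·1 = 2 ≡ 2 (mod 3).
    Then x = 0 + 8·2 = 16, valid modulo lcm(8, 3) = 24: x ≡ 16 (mod 24).
  Combine with x ≡ 1 (mod 7): since gcd(24, 7) = 1, we get a unique residue mod 168.
    Write x = 16 + 24·t and substitute into x ≡ 1 (mod 7): 24·t ≡ 1 − 16 = -15 (mod 7).
    Reduce coefficients mod 7: 3·t ≡ 6 (mod 7).
    The inverse of 3 mod 7 is 5 (since 3·5 = 15 = 2·7 + 1), so t ≡ 5·6 = 30 ≡ 2 (mod 7).
    Then x = 16 + 24·2 = 64, valid modulo lcm(24, 7) = 168: x ≡ 64 (mod 168).
Verify: 64 mod 8 = 0 ✓, 64 mod 3 = 1 ✓, 64 mod 7 = 1 ✓.

x ≡ 64 (mod 168).


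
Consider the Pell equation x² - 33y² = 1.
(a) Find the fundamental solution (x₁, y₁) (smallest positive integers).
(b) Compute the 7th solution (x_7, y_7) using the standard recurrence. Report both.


Step 1: Find the fundamental solution (x₁, y₁) of x² - 33y² = 1.
  Expand √33 as a continued fraction. a₀ = ⌊√33⌋ = 5; iterate m_{k+1} = d_k·a_k − m_k, d_{k+1} = (33 − m_{k+1}²)/d_k, a_{k+1} = ⌊(a₀ + m_{k+1})/d_{k+1}⌋ (starting m₀ = 0, d₀ = 1), with convergents p_k = a_k·p_{k-1} + p_{k-2}, q_k = a_k·q_{k-1} + q_{k-2} (p₋₁ = 1, q₋₁ = 0):
  k = 0: a₀ = 5; p₀/q₀ = 5/1; p₀² − 33·q₀² = 25 − 33 = -8.
  k = 1: m = 5, d = 8, a = ⌊(5 + 5)/8⌋ = 1; p/q = (1·5 + 1)/(1·1 + 0) = 6/1; p² − 33·q² = 36 − 33 = 3.
  k = 2: m = 3, d = 3, a = ⌊(5 + 3)/3⌋ = 2; p/q = (2·6 + 5)/(2·1 + 1) = 17/3; p² − 33·q² = 289 − 297 = -8.
  k = 3: m = 3, d = 8, a = ⌊(5 + 3)/8⌋ = 1; p/q = (1·17 + 6)/(1·3 + 1) = 23/4; p² − 33·q² = 529 − 528 = 1.
  The first convergent with p² − 33·q² = 1 gives the fundamental solution (x₁, y₁) = (23, 4).
Step 2: Apply the recurrence (x_{n+1}, y_{n+1}) = (x₁x_n + 33y₁y_n, x₁y_n + y₁x_n) repeatedly.
  From (x_1, y_1) = (23, 4): x_2 = 23·23 + 33·4·4 = 1057; y_2 = 23·4 + 4·23 = 184.
  From (x_2, y_2) = (1057, 184): x_3 = 23·1057 + 33·4·184 = 48599; y_3 = 23·184 + 4·1057 = 8460.
  From (x_3, y_3) = (48599, 8460): x_4 = 23·48599 + 33·4·8460 = 2234497; y_4 = 23·8460 + 4·48599 = 388976.
  From (x_4, y_4) = (2234497, 388976): x_5 = 23·2234497 + 33·4·388976 = 102738263; y_5 = 23·388976 + 4·2234497 = 17884436.
  From (x_5, y_5) = (102738263, 17884436): x_6 = 23·102738263 + 33·4·17884436 = 4723725601; y_6 = 23·17884436 + 4·102738263 = 822295080.
  From (x_6, y_6) = (4723725601, 822295080): x_7 = 23·4723725601 + 33·4·822295080 = 217188639383; y_7 = 23·822295080 + 4·4723725601 = 37807689244.
Step 3: Verify x_7² - 33·y_7² = 47170905077038818620689 - 47170905077038818620688 = 1 (should be 1). ✓

(x_1, y_1) = (23, 4); (x_7, y_7) = (217188639383, 37807689244).


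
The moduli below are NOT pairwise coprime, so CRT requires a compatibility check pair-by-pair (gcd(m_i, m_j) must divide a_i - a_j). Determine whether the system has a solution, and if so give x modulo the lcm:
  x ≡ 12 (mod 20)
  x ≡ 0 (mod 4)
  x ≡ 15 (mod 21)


Moduli 20, 4, 21 are not pairwise coprime, so CRT works modulo lcm(m_i) when all pairwise compatibility conditions hold.
Pairwise compatibility: gcd(m_i, m_j) must divide a_i - a_j for every pair.
Merge one congruence at a time:
  Start: x ≡ 12 (mod 20).
  Combine with x ≡ 0 (mod 4): gcd(20, 4) = 4; 0 - 12 = -12, which IS divisible by 4, so compatible.
    Write x = 12 + 20·t and substitute into x ≡ 0 (mod 4): 20·t ≡ 0 − 12 = -12 (mod 4).
    Divide the congruence (and modulus) by g = 4: 5·t ≡ -3 (mod 1).
    Modulo 1 every t works; take t = 0.
    Then x = 12 + 20·0 = 12, valid modulo lcm(20, 4) = 20: x ≡ 12 (mod 20).
  Combine with x ≡ 15 (mod 21): gcd(20, 21) = 1; 15 - 12 = 3, which IS divisible by 1, so compatible.
    Write x = 12 + 20·t and substitute into x ≡ 15 (mod 21): 20·t ≡ 15 − 12 = 3 (mod 21).
    The inverse of 20 mod 21 is 20 (since 20·20 = 400 = 19·21 + 1), so t ≡ 20·3 = 60 ≡ 18 (mod 21).
    Then x = 12 + 20·18 = 372, valid modulo lcm(20, 21) = 420: x ≡ 372 (mod 420).
Verify: 372 mod 20 = 12, 372 mod 4 = 0, 372 mod 21 = 15.

x ≡ 372 (mod 420).


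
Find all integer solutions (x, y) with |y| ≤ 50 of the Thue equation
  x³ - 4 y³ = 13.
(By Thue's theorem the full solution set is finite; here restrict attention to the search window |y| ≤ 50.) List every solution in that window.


The equation is x³ - 4y³ = 13. For fixed y, x³ = 4·y³ + 13, so a solution requires the RHS to be a perfect cube.
Strategy: iterate y from -50 to 50, compute RHS = 4·y³ + 13, and check whether it is a (positive or negative) perfect cube.
Check small values of y:
  y = 0: RHS = 13 is not a perfect cube.
  y = 1: RHS = 17 is not a perfect cube.
  y = -1: RHS = 9 is not a perfect cube.
  y = 2: RHS = 45 is not a perfect cube.
  y = -2: RHS = -19 is not a perfect cube.
  y = 3: RHS = 121 is not a perfect cube.
  y = -3: RHS = -95 is not a perfect cube.
Continuing the search up to |y| = 50 finds no solutions either.
No (x, y) in the scanned range satisfies the equation.

No integer solutions with |y| ≤ 50.


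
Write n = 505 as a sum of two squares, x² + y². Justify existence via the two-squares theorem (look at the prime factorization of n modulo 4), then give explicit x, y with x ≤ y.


Step 1: Factor n = 505 = 5 · 101.
Step 2: Check the mod-4 condition on each prime factor: 5 ≡ 1 (mod 4), exponent 1; 101 ≡ 1 (mod 4), exponent 1.
All primes ≡ 3 (mod 4) appear to even exponent (or don't appear), so by the two-squares theorem n IS expressible as a sum of two squares.
Step 3: Build a representation. Here n = 5 · 101 is a product of primes ≡ 1 (mod 4). Each prime p ≡ 1 (mod 4) is itself a sum of two squares; find a² by testing p − a² for a perfect square:
  5: 5 − 1² = 4 = 2² ⇒ 5 = 1² + 2².
  101: 101 − 1² = 100 = 10² ⇒ 101 = 1² + 10².
  Combine using the Brahmagupta–Fibonacci identity (a² + b²)(c² + d²) = (ac − bd)² + (ad + bc)² = (ac + bd)² + (ad − bc)²:
  5 · 101 = 505: from (1² + 2²)(1² + 10²), take (1·1 − 2·10, 1·10 + 2·1) = (1 − 20, 10 + 2) = (-19, 12); dropping signs (only squares matter) gives (19, 12); check 19² + 12² = 361 + 144 = 505 ✓.
Step 4: Order so x ≤ y and verify: 12² + 19² = 144 + 361 = 505 = n. ✓

n = 505 = 12² + 19² (one valid representation with x ≤ y).


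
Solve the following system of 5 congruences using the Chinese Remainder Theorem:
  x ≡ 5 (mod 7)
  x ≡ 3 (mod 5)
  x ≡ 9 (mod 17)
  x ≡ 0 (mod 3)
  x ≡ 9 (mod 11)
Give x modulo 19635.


Product of moduli M = 7 · 5 · 17 · 3 · 11 = 19635.
Merge one congruence at a time:
  Start: x ≡ 5 (mod 7).
  Combine with x ≡ 3 (mod 5); new modulus lcm = 35.
    Write x = 5 + 7·t and substitute into x ≡ 3 (mod 5): 7·t ≡ 3 − 5 = -2 (mod 5).
    Reduce coefficients mod 5: 2·t ≡ 3 (mod 5).
    The inverse of 2 mod 5 is 3 (since 2·3 = 6 = 1·5 + 1), so t ≡ 3·3 = 9 ≡ 4 (mod 5).
    Then x = 5 + 7·4 = 33, valid modulo lcm(7, 5) = 35: x ≡ 33 (mod 35).
  Combine with x ≡ 9 (mod 17); new modulus lcm = 595.
    Write x = 33 + 35·t and substitute into x ≡ 9 (mod 17): 35·t ≡ 9 − 33 = -24 (mod 17).
    Reduce coefficients mod 17: 1·t ≡ 10 (mod 17).
    So t ≡ 10 (mod 17).
    Then x = 33 + 35·10 = 383, valid modulo lcm(35, 17) = 595: x ≡ 383 (mod 595).
  Combine with x ≡ 0 (mod 3); new modulus lcm = 1785.
    Write x = 383 + 595·t and substitute into x ≡ 0 (mod 3): 595·t ≡ 0 − 383 = -383 (mod 3).
    Reduce coefficients mod 3: 1·t ≡ 1 (mod 3).
    So t ≡ 1 (mod 3).
    Then x = 383 + 595·1 = 978, valid modulo lcm(595, 3) = 1785: x ≡ 978 (mod 1785).
  Combine with x ≡ 9 (mod 11); new modulus lcm = 19635.
    Write x = 978 + 1785·t and substitute into x ≡ 9 (mod 11): 1785·t ≡ 9 − 978 = -969 (mod 11).
    Reduce coefficients mod 11: 3·t ≡ 10 (mod 11).
    The inverse of 3 mod 11 is 4 (since 3·4 = 12 = 1·11 + 1), so t ≡ 4·10 = 40 ≡ 7 (mod 11).
    Then x = 978 + 1785·7 = 13473, valid modulo lcm(1785, 11) = 19635: x ≡ 13473 (mod 19635).
Verify against each original: 13473 mod 7 = 5, 13473 mod 5 = 3, 13473 mod 17 = 9, 13473 mod 3 = 0, 13473 mod 11 = 9.

x ≡ 13473 (mod 19635).


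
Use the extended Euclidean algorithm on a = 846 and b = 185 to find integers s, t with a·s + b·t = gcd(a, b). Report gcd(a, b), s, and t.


Euclidean algorithm on (846, 185) — divide until remainder is 0:
  846 = 4 · 185 + 106
  185 = 1 · 106 + 79
  106 = 1 · 79 + 27
  79 = 2 · 27 + 25
  27 = 1 · 25 + 2
  25 = 12 · 2 + 1
  2 = 2 · 1 + 0
gcd(846, 185) = 1.
Track Bezout coefficients alongside the remainders: start with r₀ = 846 = a·1 + b·0 (s = 1, t = 0) and r₁ = 185 = a·0 + b·1 (s = 0, t = 1); each new remainder r_{k+1} = r_{k-1} − q_k·r_k inherits s_{k+1} = s_{k-1} − q_k·s_k, t_{k+1} = t_{k-1} − q_k·t_k, so r_k = a·s_k + b·t_k at every step:
  q = 4: r = 106, s = 1 − 4·0 = 1, t = 0 − 4·1 = -4  (check: 846·1 + 185·(-4) = 106)
  q = 1: r = 79, s = 0 − 1·1 = -1, t = 1 − 1·(-4) = 5  (check: 846·(-1) + 185·5 = 79)
  q = 1: r = 27, s = 1 − 1·(-1) = 2, t = -4 − 1·5 = -9  (check: 846·2 + 185·(-9) = 27)
  q = 2: r = 25, s = -1 − 2·2 = -5, t = 5 − 2·(-9) = 23  (check: 846·(-5) + 185·23 = 25)
  q = 1: r = 2, s = 2 − 1·(-5) = 7, t = -9 − 1·23 = -32  (check: 846·7 + 185·(-32) = 2)
  q = 12: r = 1, s = -5 − 12·7 = -89, t = 23 − 12·(-32) = 407  (check: 846·(-89) + 185·407 = 1)
The row with r = 1 (the gcd) gives the Bezout coefficients s = -89, t = 407.
Result: 846 · (-89) + 185 · (407) = 1.

gcd(846, 185) = 1; s = -89, t = 407 (check: 846·(-89) + 185·407 = 1).


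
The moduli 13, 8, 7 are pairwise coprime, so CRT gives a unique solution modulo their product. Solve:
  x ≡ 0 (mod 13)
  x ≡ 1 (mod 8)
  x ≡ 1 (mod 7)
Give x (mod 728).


Moduli 13, 8, 7 are pairwise coprime; by CRT there is a unique solution modulo M = 13 · 8 · 7 = 728.
Solve pairwise, accumulating the modulus:
  Start with x ≡ 0 (mod 13).
  Combine with x ≡ 1 (mod 8): since gcd(13, 8) = 1, we get a unique residue mod 104.
    Write x = 0 + 13·t and substitute into x ≡ 1 (mod 8): 13·t ≡ 1 − 0 = 1 (mod 8).
    Reduce coefficients mod 8: 5·t ≡ 1 (mod 8).
    The inverse of 5 mod 8 is 5 (since 5·5 = 25 = 3·8 + 1), so t ≡ 5·1 = 5 ≡ 5 (mod 8).
    Then x = 0 + 13·5 = 65, valid modulo lcm(13, 8) = 104: x ≡ 65 (mod 104).
  Combine with x ≡ 1 (mod 7): since gcd(104, 7) = 1, we get a unique residue mod 728.
    Write x = 65 + 104·t and substitute into x ≡ 1 (mod 7): 104·t ≡ 1 − 65 = -64 (mod 7).
    Reduce coefficients mod 7: 6·t ≡ 6 (mod 7).
    The inverse of 6 mod 7 is 6 (since 6·6 = 36 = 5·7 + 1), so t ≡ 6·6 = 36 ≡ 1 (mod 7).
    Then x = 65 + 104·1 = 169, valid modulo lcm(104, 7) = 728: x ≡ 169 (mod 728).
Verify: 169 mod 13 = 0 ✓, 169 mod 8 = 1 ✓, 169 mod 7 = 1 ✓.

x ≡ 169 (mod 728).


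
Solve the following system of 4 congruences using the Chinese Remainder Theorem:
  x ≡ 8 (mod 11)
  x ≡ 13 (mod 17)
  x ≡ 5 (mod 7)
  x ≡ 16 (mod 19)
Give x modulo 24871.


Product of moduli M = 11 · 17 · 7 · 19 = 24871.
Merge one congruence at a time:
  Start: x ≡ 8 (mod 11).
  Combine with x ≡ 13 (mod 17); new modulus lcm = 187.
    Write x = 8 + 11·t and substitute into x ≡ 13 (mod 17): 11·t ≡ 13 − 8 = 5 (mod 17).
    The inverse of 11 mod 17 is 14 (since 11·14 = 154 = 9·17 + 1), so t ≡ 14·5 = 70 ≡ 2 (mod 17).
    Then x = 8 + 11·2 = 30, valid modulo lcm(11, 17) = 187: x ≡ 30 (mod 187).
  Combine with x ≡ 5 (mod 7); new modulus lcm = 1309.
    Write x = 30 + 187·t and substitute into x ≡ 5 (mod 7): 187·t ≡ 5 − 30 = -25 (mod 7).
    Reduce coefficients mod 7: 5·t ≡ 3 (mod 7).
    The inverse of 5 mod 7 is 3 (since 5·3 = 15 = 2·7 + 1), so t ≡ 3·3 = 9 ≡ 2 (mod 7).
    Then x = 30 + 187·2 = 404, valid modulo lcm(187, 7) = 1309: x ≡ 404 (mod 1309).
  Combine with x ≡ 16 (mod 19); new modulus lcm = 24871.
    Write x = 404 + 1309·t and substitute into x ≡ 16 (mod 19): 1309·t ≡ 16 − 404 = -388 (mod 19).
    Reduce coefficients mod 19: 17·t ≡ 11 (mod 19).
    The inverse of 17 mod 19 is 9 (since 17·9 = 153 = 8·19 + 1), so t ≡ 9·11 = 99 ≡ 4 (mod 19).
    Then x = 404 + 1309·4 = 5640, valid modulo lcm(1309, 19) = 24871: x ≡ 5640 (mod 24871).
Verify against each original: 5640 mod 11 = 8, 5640 mod 17 = 13, 5640 mod 7 = 5, 5640 mod 19 = 16.

x ≡ 5640 (mod 24871).


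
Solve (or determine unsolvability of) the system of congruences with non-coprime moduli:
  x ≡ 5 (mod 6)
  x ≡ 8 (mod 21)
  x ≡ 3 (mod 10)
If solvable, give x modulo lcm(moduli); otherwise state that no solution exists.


Moduli 6, 21, 10 are not pairwise coprime, so CRT works modulo lcm(m_i) when all pairwise compatibility conditions hold.
Pairwise compatibility: gcd(m_i, m_j) must divide a_i - a_j for every pair.
Merge one congruence at a time:
  Start: x ≡ 5 (mod 6).
  Combine with x ≡ 8 (mod 21): gcd(6, 21) = 3; 8 - 5 = 3, which IS divisible by 3, so compatible.
    Write x = 5 + 6·t and substitute into x ≡ 8 (mod 21): 6·t ≡ 8 − 5 = 3 (mod 21).
    Divide the congruence (and modulus) by g = 3: 2·t ≡ 1 (mod 7).
    The inverse of 2 mod 7 is 4 (since 2·4 = 8 = 1·7 + 1), so t ≡ 4·1 = 4 ≡ 4 (mod 7).
    Then x = 5 + 6·4 = 29, valid modulo lcm(6, 21) = 42: x ≡ 29 (mod 42).
  Combine with x ≡ 3 (mod 10): gcd(42, 10) = 2; 3 - 29 = -26, which IS divisible by 2, so compatible.
    Write x = 29 + 42·t and substitute into x ≡ 3 (mod 10): 42·t ≡ 3 − 29 = -26 (mod 10).
    Divide the congruence (and modulus) by g = 2: 21·t ≡ -13 (mod 5).
    Reduce coefficients mod 5: 1·t ≡ 2 (mod 5).
    So t ≡ 2 (mod 5).
    Then x = 29 + 42·2 = 113, valid modulo lcm(42, 10) = 210: x ≡ 113 (mod 210).
Verify: 113 mod 6 = 5, 113 mod 21 = 8, 113 mod 10 = 3.

x ≡ 113 (mod 210).


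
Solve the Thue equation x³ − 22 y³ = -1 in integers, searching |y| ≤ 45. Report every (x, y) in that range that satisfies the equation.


The equation is x³ - 22y³ = -1. For fixed y, x³ = 22·y³ − 1, so a solution requires the RHS to be a perfect cube.
Strategy: iterate y from -45 to 45, compute RHS = 22·y³ − 1, and check whether it is a (positive or negative) perfect cube.
Check small values of y:
  y = 0: RHS = -1 = (-1)³ ⇒ x = -1 works.
  y = 1: RHS = 21 is not a perfect cube.
  y = -1: RHS = -23 is not a perfect cube.
  y = 2: RHS = 175 is not a perfect cube.
  y = -2: RHS = -177 is not a perfect cube.
  y = 3: RHS = 593 is not a perfect cube.
  y = -3: RHS = -595 is not a perfect cube.
Continuing the search up to |y| = 45 finds no further solutions beyond those listed.
Collected solutions: (-1, 0).

Solutions (with |y| ≤ 45): (-1, 0).


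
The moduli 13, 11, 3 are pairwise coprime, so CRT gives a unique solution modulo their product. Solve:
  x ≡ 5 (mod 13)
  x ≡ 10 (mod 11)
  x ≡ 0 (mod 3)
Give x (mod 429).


Moduli 13, 11, 3 are pairwise coprime; by CRT there is a unique solution modulo M = 13 · 11 · 3 = 429.
Solve pairwise, accumulating the modulus:
  Start with x ≡ 5 (mod 13).
  Combine with x ≡ 10 (mod 11): since gcd(13, 11) = 1, we get a unique residue mod 143.
    Write x = 5 + 13·t and substitute into x ≡ 10 (mod 11): 13·t ≡ 10 − 5 = 5 (mod 11).
    Reduce coefficients mod 11: 2·t ≡ 5 (mod 11).
    The inverse of 2 mod 11 is 6 (since 2·6 = 12 = 1·11 + 1), so t ≡ 6·5 = 30 ≡ 8 (mod 11).
    Then x = 5 + 13·8 = 109, valid modulo lcm(13, 11) = 143: x ≡ 109 (mod 143).
  Combine with x ≡ 0 (mod 3): since gcd(143, 3) = 1, we get a unique residue mod 429.
    Write x = 109 + 143·t and substitute into x ≡ 0 (mod 3): 143·t ≡ 0 − 109 = -109 (mod 3).
    Reduce coefficients mod 3: 2·t ≡ 2 (mod 3).
    The inverse of 2 mod 3 is 2 (since 2·2 = 4 = 1·3 + 1), so t ≡ 2·2 = 4 ≡ 1 (mod 3).
    Then x = 109 + 143·1 = 252, valid modulo lcm(143, 3) = 429: x ≡ 252 (mod 429).
Verify: 252 mod 13 = 5 ✓, 252 mod 11 = 10 ✓, 252 mod 3 = 0 ✓.

x ≡ 252 (mod 429).


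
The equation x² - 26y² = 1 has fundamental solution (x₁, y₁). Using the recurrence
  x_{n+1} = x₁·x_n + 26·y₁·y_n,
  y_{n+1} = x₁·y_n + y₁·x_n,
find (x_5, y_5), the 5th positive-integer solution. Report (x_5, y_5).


Step 1: Find the fundamental solution (x₁, y₁) of x² - 26y² = 1.
  Expand √26 as a continued fraction. a₀ = ⌊√26⌋ = 5; iterate m_{k+1} = d_k·a_k − m_k, d_{k+1} = (26 − m_{k+1}²)/d_k, a_{k+1} = ⌊(a₀ + m_{k+1})/d_{k+1}⌋ (starting m₀ = 0, d₀ = 1), with convergents p_k = a_k·p_{k-1} + p_{k-2}, q_k = a_k·q_{k-1} + q_{k-2} (p₋₁ = 1, q₋₁ = 0):
  k = 0: a₀ = 5; p₀/q₀ = 5/1; p₀² − 26·q₀² = 25 − 26 = -1.
  k = 1: m = 5, d = 1, a = ⌊(5 + 5)/1⌋ = 10; p/q = (10·5 + 1)/(10·1 + 0) = 51/10; p² − 26·q² = 2601 − 2600 = 1.
  The first convergent with p² − 26·q² = 1 gives the fundamental solution (x₁, y₁) = (51, 10).
Step 2: Apply the recurrence (x_{n+1}, y_{n+1}) = (x₁x_n + 26y₁y_n, x₁y_n + y₁x_n) repeatedly.
  From (x_1, y_1) = (51, 10): x_2 = 51·51 + 26·10·10 = 5201; y_2 = 51·10 + 10·51 = 1020.
  From (x_2, y_2) = (5201, 1020): x_3 = 51·5201 + 26·10·1020 = 530451; y_3 = 51·1020 + 10·5201 = 104030.
  From (x_3, y_3) = (530451, 104030): x_4 = 51·530451 + 26·10·104030 = 54100801; y_4 = 51·104030 + 10·530451 = 10610040.
  From (x_4, y_4) = (54100801, 10610040): x_5 = 51·54100801 + 26·10·10610040 = 5517751251; y_5 = 51·10610040 + 10·54100801 = 1082120050.
Step 3: Verify x_5² - 26·y_5² = 30445578867912065001 - 30445578867912065000 = 1 (should be 1). ✓

(x_1, y_1) = (51, 10); (x_5, y_5) = (5517751251, 1082120050).
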